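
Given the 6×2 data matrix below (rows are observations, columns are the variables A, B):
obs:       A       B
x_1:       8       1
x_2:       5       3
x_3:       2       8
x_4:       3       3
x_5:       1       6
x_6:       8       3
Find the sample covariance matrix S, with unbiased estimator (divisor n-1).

Step 1 — column means:
  mean(A) = (8 + 5 + 2 + 3 + 1 + 8) / 6 = 27/6 = 4.5
  mean(B) = (1 + 3 + 8 + 3 + 6 + 3) / 6 = 24/6 = 4

Step 2 — sample covariance S[i,j] = (1/(n-1)) · Σ_k (x_{k,i} - mean_i) · (x_{k,j} - mean_j), with n-1 = 5.
  S[A,A] = ((3.5)·(3.5) + (0.5)·(0.5) + (-2.5)·(-2.5) + (-1.5)·(-1.5) + (-3.5)·(-3.5) + (3.5)·(3.5)) / 5 = 45.5/5 = 9.1
  S[A,B] = ((3.5)·(-3) + (0.5)·(-1) + (-2.5)·(4) + (-1.5)·(-1) + (-3.5)·(2) + (3.5)·(-1)) / 5 = -30/5 = -6
  S[B,B] = ((-3)·(-3) + (-1)·(-1) + (4)·(4) + (-1)·(-1) + (2)·(2) + (-1)·(-1)) / 5 = 32/5 = 6.4

S is symmetric (S[j,i] = S[i,j]). Assembling:

S = [[9.1, -6],
 [-6, 6.4]]


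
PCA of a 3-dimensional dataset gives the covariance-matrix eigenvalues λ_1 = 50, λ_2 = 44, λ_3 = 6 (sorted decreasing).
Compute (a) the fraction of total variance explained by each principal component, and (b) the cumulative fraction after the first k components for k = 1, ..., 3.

Step 1 — total variance = trace(Sigma) = Σ λ_i = 50 + 44 + 6 = 100.

Step 2 — fraction explained by component i = λ_i / Σ λ:
  PC1: 50/100 = 0.5
  PC2: 44/100 = 0.44
  PC3: 6/100 = 0.06

Step 3 — cumulative fraction after k components = (λ_1 + ... + λ_k) / Σ λ:
  k = 1: 50/100 = 0.5
  k = 2: (50 + 44)/100 = 94/100 = 0.94
  k = 3: (50 + 44 + 6)/100 = 100/100 = 1

Summary (fraction, with percent):

explained: PC1 0.5 (50%), PC2 0.44 (44%), PC3 0.06 (6%);  cumulative: 0.5, 0.94, 1


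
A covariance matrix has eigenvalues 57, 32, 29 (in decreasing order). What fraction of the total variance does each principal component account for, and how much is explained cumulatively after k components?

Step 1 — total variance = trace(Sigma) = Σ λ_i = 57 + 32 + 29 = 118.

Step 2 — fraction explained by component i = λ_i / Σ λ:
  PC1: 57/118 = 0.4831
  PC2: 32/118 = 0.2712
  PC3: 29/118 = 0.2458

Step 3 — cumulative fraction after k components = (λ_1 + ... + λ_k) / Σ λ:
  k = 1: 57/118 = 0.4831
  k = 2: (57 + 32)/118 = 89/118 = 0.7542
  k = 3: (57 + 32 + 29)/118 = 118/118 = 1

Summary (fraction, with percent):

explained: PC1 0.4831 (48.31%), PC2 0.2712 (27.12%), PC3 0.2458 (24.58%);  cumulative: 0.4831, 0.7542, 1


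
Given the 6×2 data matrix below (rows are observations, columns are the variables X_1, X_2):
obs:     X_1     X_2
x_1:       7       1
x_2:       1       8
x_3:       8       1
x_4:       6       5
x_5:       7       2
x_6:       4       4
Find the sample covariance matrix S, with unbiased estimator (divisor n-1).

Step 1 — column means:
  mean(X_1) = (7 + 1 + 8 + 6 + 7 + 4) / 6 = 33/6 = 5.5
  mean(X_2) = (1 + 8 + 1 + 5 + 2 + 4) / 6 = 21/6 = 3.5

Step 2 — sample covariance S[i,j] = (1/(n-1)) · Σ_k (x_{k,i} - mean_i) · (x_{k,j} - mean_j), with n-1 = 5.
  S[X_1,X_1] = ((1.5)·(1.5) + (-4.5)·(-4.5) + (2.5)·(2.5) + (0.5)·(0.5) + (1.5)·(1.5) + (-1.5)·(-1.5)) / 5 = 33.5/5 = 6.7
  S[X_1,X_2] = ((1.5)·(-2.5) + (-4.5)·(4.5) + (2.5)·(-2.5) + (0.5)·(1.5) + (1.5)·(-1.5) + (-1.5)·(0.5)) / 5 = -32.5/5 = -6.5
  S[X_2,X_2] = ((-2.5)·(-2.5) + (4.5)·(4.5) + (-2.5)·(-2.5) + (1.5)·(1.5) + (-1.5)·(-1.5) + (0.5)·(0.5)) / 5 = 37.5/5 = 7.5

S is symmetric (S[j,i] = S[i,j]). Assembling:

S = [[6.7, -6.5],
 [-6.5, 7.5]]


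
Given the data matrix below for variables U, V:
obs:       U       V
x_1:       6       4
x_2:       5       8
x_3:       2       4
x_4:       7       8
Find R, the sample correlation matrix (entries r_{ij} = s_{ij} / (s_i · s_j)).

Step 1 — column means:
  mean(U) = (6 + 5 + 2 + 7) / 4 = 20/4 = 5
  mean(V) = (4 + 8 + 4 + 8) / 4 = 24/4 = 6

Step 2 — sample variances and covariances s[i,j] = (1/(n-1)) · Σ_k (x_{k,i} - mean_i) · (x_{k,j} - mean_j), with n-1 = 3:
  s[U,U] = ((1)·(1) + (0)·(0) + (-3)·(-3) + (2)·(2)) / 3 = 14/3 = 4.6667
  s[U,V] = ((1)·(-2) + (0)·(2) + (-3)·(-2) + (2)·(2)) / 3 = 8/3 = 2.6667
  s[V,V] = ((-2)·(-2) + (2)·(2) + (-2)·(-2) + (2)·(2)) / 3 = 16/3 = 5.3333
  Sample standard deviations s_i = √(s[i,i]):
  s(U) = √(4.6667) = 2.1602
  s(V) = √(5.3333) = 2.3094

Step 3 — r_{ij} = s_{ij} / (s_i · s_j):
  r[U,U] = 1 (diagonal).
  r[U,V] = 2.6667 / (2.1602 · 2.3094) = 2.6667 / 4.9889 = 0.5345
  r[V,V] = 1 (diagonal).

R is symmetric with unit diagonal. Assembling:

R = [[1, 0.5345],
 [0.5345, 1]]


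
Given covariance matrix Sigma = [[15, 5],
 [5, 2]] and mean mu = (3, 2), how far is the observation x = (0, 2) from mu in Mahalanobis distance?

Step 1 — centre the observation: (x - mu) = (-3, 0).

Step 2 — invert Sigma. det(Sigma) = 15·2 - (5)² = 5.
  Sigma^{-1} = (1/det) · [[d, -b], [-b, a]] = [[0.4, -1],
 [-1, 3]].

Step 3 — form the quadratic (x - mu)^T · Sigma^{-1} · (x - mu):
  Sigma^{-1} · (x - mu) = (-1.2, 3).
  (x - mu)^T · [Sigma^{-1} · (x - mu)] = (-3)·(-1.2) + (0)·(3) = 3.6.

Step 4 — take square root: d = √(3.6) ≈ 1.8974.

d(x, mu) = √(3.6) ≈ 1.8974


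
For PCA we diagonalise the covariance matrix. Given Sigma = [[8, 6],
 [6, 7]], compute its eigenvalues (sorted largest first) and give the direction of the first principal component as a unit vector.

Step 1 — characteristic polynomial of 2×2 Sigma:
  det(Sigma - λI) = λ² - trace · λ + det = 0.
  trace = 8 + 7 = 15, det = 8·7 - (6)² = 20.
Step 2 — discriminant:
  Δ = trace² - 4·det = 225 - 80 = 145.
Step 3 — eigenvalues:
  λ = (trace ± √Δ)/2 = (15 ± 12.0416)/2,
  λ_1 = 13.5208,  λ_2 = 1.4792.

Step 4 — unit eigenvector for λ_1: solve (Sigma - λ_1 I)v = 0. First row:
  (8 - 13.5208)·v_x + (6)·v_y = 0, i.e. (-5.5208)·v_x + (6)·v_y = 0,
  so v ∝ (b, λ_1 - a) = (6, 5.5208) = u.
  ||u|| = √((6)² + (5.5208)²) = √(66.4792) ≈ 8.1535,
  v_1 = u/||u|| ≈ (0.7359, 0.6771) (||v_1|| = 1).

λ_1 = 13.5208,  λ_2 = 1.4792;  v_1 ≈ (0.7359, 0.6771)


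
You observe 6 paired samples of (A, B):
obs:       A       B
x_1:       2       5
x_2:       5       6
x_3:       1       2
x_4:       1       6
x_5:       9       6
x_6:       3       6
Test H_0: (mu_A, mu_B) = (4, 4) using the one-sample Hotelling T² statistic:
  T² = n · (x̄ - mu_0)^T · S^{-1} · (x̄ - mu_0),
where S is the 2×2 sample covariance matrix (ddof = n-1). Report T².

Step 1 — sample mean vector:
  mean(A) = (2 + 5 + 1 + 1 + 9 + 3) / 6 = 21/6 = 3.5
  mean(B) = (5 + 6 + 2 + 6 + 6 + 6) / 6 = 31/6 = 5.1667
  x̄ = (3.5, 5.1667),  deviation x̄ - mu_0 = (3.5, 5.1667) - (4, 4) = (-0.5, 1.1667).

Step 2 — sample covariance matrix, S[i,j] = (1/(n-1)) · Σ_k (x_{k,i} - mean_i) · (x_{k,j} - mean_j), divisor n-1 = 5:
  S[A,A] = ((-1.5)·(-1.5) + (1.5)·(1.5) + (-2.5)·(-2.5) + (-2.5)·(-2.5) + (5.5)·(5.5) + (-0.5)·(-0.5)) / 5 = 47.5/5 = 9.5
  S[A,B] = ((-1.5)·(-0.1667) + (1.5)·(0.8333) + (-2.5)·(-3.1667) + (-2.5)·(0.8333) + (5.5)·(0.8333) + (-0.5)·(0.8333)) / 5 = 11.5/5 = 2.3
  S[B,B] = ((-0.1667)·(-0.1667) + (0.8333)·(0.8333) + (-3.1667)·(-3.1667) + (0.8333)·(0.8333) + (0.8333)·(0.8333) + (0.8333)·(0.8333)) / 5 = 12.8333/5 = 2.5667
  S = [[9.5, 2.3],
 [2.3, 2.5667]].

Step 3 — invert S. det(S) = 9.5·2.5667 - (2.3)² = 19.0933.
  S^{-1} = (1/det) · [[d, -b], [-b, a]] = [[0.1344, -0.1205],
 [-0.1205, 0.4976]].

Step 4 — quadratic form (x̄ - mu_0)^T · S^{-1} · (x̄ - mu_0):
  S^{-1} · (x̄ - mu_0) = (-0.2078, 0.6407),
  (x̄ - mu_0)^T · [...] = (-0.5)·(-0.2078) + (1.1667)·(0.6407) = 0.8514.

Step 5 — scale by n: T² = 6 · 0.8514 = 5.1082.

T² ≈ 5.1082


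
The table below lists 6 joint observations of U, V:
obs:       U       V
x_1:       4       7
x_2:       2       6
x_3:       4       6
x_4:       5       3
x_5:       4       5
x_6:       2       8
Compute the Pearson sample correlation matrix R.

Step 1 — column means:
  mean(U) = (4 + 2 + 4 + 5 + 4 + 2) / 6 = 21/6 = 3.5
  mean(V) = (7 + 6 + 6 + 3 + 5 + 8) / 6 = 35/6 = 5.8333

Step 2 — sample variances and covariances s[i,j] = (1/(n-1)) · Σ_k (x_{k,i} - mean_i) · (x_{k,j} - mean_j), with n-1 = 5:
  s[U,U] = ((0.5)·(0.5) + (-1.5)·(-1.5) + (0.5)·(0.5) + (1.5)·(1.5) + (0.5)·(0.5) + (-1.5)·(-1.5)) / 5 = 7.5/5 = 1.5
  s[U,V] = ((0.5)·(1.1667) + (-1.5)·(0.1667) + (0.5)·(0.1667) + (1.5)·(-2.8333) + (0.5)·(-0.8333) + (-1.5)·(2.1667)) / 5 = -7.5/5 = -1.5
  s[V,V] = ((1.1667)·(1.1667) + (0.1667)·(0.1667) + (0.1667)·(0.1667) + (-2.8333)·(-2.8333) + (-0.8333)·(-0.8333) + (2.1667)·(2.1667)) / 5 = 14.8333/5 = 2.9667
  Sample standard deviations s_i = √(s[i,i]):
  s(U) = √(1.5) = 1.2247
  s(V) = √(2.9667) = 1.7224

Step 3 — r_{ij} = s_{ij} / (s_i · s_j):
  r[U,U] = 1 (diagonal).
  r[U,V] = -1.5 / (1.2247 · 1.7224) = -1.5 / 2.1095 = -0.7111
  r[V,V] = 1 (diagonal).

R is symmetric with unit diagonal. Assembling:

R = [[1, -0.7111],
 [-0.7111, 1]]


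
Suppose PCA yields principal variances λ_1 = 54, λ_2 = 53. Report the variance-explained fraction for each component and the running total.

Step 1 — total variance = trace(Sigma) = Σ λ_i = 54 + 53 = 107.

Step 2 — fraction explained by component i = λ_i / Σ λ:
  PC1: 54/107 = 0.5047
  PC2: 53/107 = 0.4953

Step 3 — cumulative fraction after k components = (λ_1 + ... + λ_k) / Σ λ:
  k = 1: 54/107 = 0.5047
  k = 2: (54 + 53)/107 = 107/107 = 1

Summary (fraction, with percent):

explained: PC1 0.5047 (50.47%), PC2 0.4953 (49.53%);  cumulative: 0.5047, 1


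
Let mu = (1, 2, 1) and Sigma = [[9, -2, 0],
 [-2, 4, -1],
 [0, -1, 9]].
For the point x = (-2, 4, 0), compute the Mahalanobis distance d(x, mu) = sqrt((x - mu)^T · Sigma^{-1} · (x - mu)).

Step 1 — centre the observation: (x - mu) = (-3, 2, -1).

Step 2 — invert Sigma (cofactor / det for 3×3, or solve directly):
  Sigma^{-1} = [[0.1254, 0.0645, 0.0072],
 [0.0645, 0.2903, 0.0323],
 [0.0072, 0.0323, 0.1147]].

Step 3 — form the quadratic (x - mu)^T · Sigma^{-1} · (x - mu):
  Sigma^{-1} · (x - mu) = (-0.2545, 0.3548, -0.0717).
  (x - mu)^T · [Sigma^{-1} · (x - mu)] = (-3)·(-0.2545) + (2)·(0.3548) + (-1)·(-0.0717) = 1.5448.

Step 4 — take square root: d = √(1.5448) ≈ 1.2429.

d(x, mu) = √(1.5448) ≈ 1.2429


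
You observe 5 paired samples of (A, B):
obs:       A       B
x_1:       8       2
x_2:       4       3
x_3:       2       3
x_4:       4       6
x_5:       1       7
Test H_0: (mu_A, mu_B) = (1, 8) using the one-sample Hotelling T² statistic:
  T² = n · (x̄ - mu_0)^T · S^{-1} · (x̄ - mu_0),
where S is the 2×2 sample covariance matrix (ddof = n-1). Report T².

Step 1 — sample mean vector:
  mean(A) = (8 + 4 + 2 + 4 + 1) / 5 = 19/5 = 3.8
  mean(B) = (2 + 3 + 3 + 6 + 7) / 5 = 21/5 = 4.2
  x̄ = (3.8, 4.2),  deviation x̄ - mu_0 = (3.8, 4.2) - (1, 8) = (2.8, -3.8).

Step 2 — sample covariance matrix, S[i,j] = (1/(n-1)) · Σ_k (x_{k,i} - mean_i) · (x_{k,j} - mean_j), divisor n-1 = 4:
  S[A,A] = ((4.2)·(4.2) + (0.2)·(0.2) + (-1.8)·(-1.8) + (0.2)·(0.2) + (-2.8)·(-2.8)) / 4 = 28.8/4 = 7.2
  S[A,B] = ((4.2)·(-2.2) + (0.2)·(-1.2) + (-1.8)·(-1.2) + (0.2)·(1.8) + (-2.8)·(2.8)) / 4 = -14.8/4 = -3.7
  S[B,B] = ((-2.2)·(-2.2) + (-1.2)·(-1.2) + (-1.2)·(-1.2) + (1.8)·(1.8) + (2.8)·(2.8)) / 4 = 18.8/4 = 4.7
  S = [[7.2, -3.7],
 [-3.7, 4.7]].

Step 3 — invert S. det(S) = 7.2·4.7 - (-3.7)² = 20.15.
  S^{-1} = (1/det) · [[d, -b], [-b, a]] = [[0.2333, 0.1836],
 [0.1836, 0.3573]].

Step 4 — quadratic form (x̄ - mu_0)^T · S^{-1} · (x̄ - mu_0):
  S^{-1} · (x̄ - mu_0) = (-0.0447, -0.8437),
  (x̄ - mu_0)^T · [...] = (2.8)·(-0.0447) + (-3.8)·(-0.8437) = 3.0809.

Step 5 — scale by n: T² = 5 · 3.0809 = 15.4045.

T² ≈ 15.4045


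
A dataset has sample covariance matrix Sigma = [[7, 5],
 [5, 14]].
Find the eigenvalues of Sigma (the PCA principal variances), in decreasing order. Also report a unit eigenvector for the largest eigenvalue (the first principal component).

Step 1 — characteristic polynomial of 2×2 Sigma:
  det(Sigma - λI) = λ² - trace · λ + det = 0.
  trace = 7 + 14 = 21, det = 7·14 - (5)² = 73.
Step 2 — discriminant:
  Δ = trace² - 4·det = 441 - 292 = 149.
Step 3 — eigenvalues:
  λ = (trace ± √Δ)/2 = (21 ± 12.2066)/2,
  λ_1 = 16.6033,  λ_2 = 4.3967.

Step 4 — unit eigenvector for λ_1: solve (Sigma - λ_1 I)v = 0. First row:
  (7 - 16.6033)·v_x + (5)·v_y = 0, i.e. (-9.6033)·v_x + (5)·v_y = 0,
  so v ∝ (b, λ_1 - a) = (5, 9.6033) = u.
  ||u|| = √((5)² + (9.6033)²) = √(117.2229) ≈ 10.827,
  v_1 = u/||u|| ≈ (0.4618, 0.887) (||v_1|| = 1).

λ_1 = 16.6033,  λ_2 = 4.3967;  v_1 ≈ (0.4618, 0.887)


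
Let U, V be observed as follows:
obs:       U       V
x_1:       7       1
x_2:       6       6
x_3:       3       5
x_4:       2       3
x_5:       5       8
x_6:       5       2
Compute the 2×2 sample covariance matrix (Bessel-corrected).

Step 1 — column means:
  mean(U) = (7 + 6 + 3 + 2 + 5 + 5) / 6 = 28/6 = 4.6667
  mean(V) = (1 + 6 + 5 + 3 + 8 + 2) / 6 = 25/6 = 4.1667

Step 2 — sample covariance S[i,j] = (1/(n-1)) · Σ_k (x_{k,i} - mean_i) · (x_{k,j} - mean_j), with n-1 = 5.
  S[U,U] = ((2.3333)·(2.3333) + (1.3333)·(1.3333) + (-1.6667)·(-1.6667) + (-2.6667)·(-2.6667) + (0.3333)·(0.3333) + (0.3333)·(0.3333)) / 5 = 17.3333/5 = 3.4667
  S[U,V] = ((2.3333)·(-3.1667) + (1.3333)·(1.8333) + (-1.6667)·(0.8333) + (-2.6667)·(-1.1667) + (0.3333)·(3.8333) + (0.3333)·(-2.1667)) / 5 = -2.6667/5 = -0.5333
  S[V,V] = ((-3.1667)·(-3.1667) + (1.8333)·(1.8333) + (0.8333)·(0.8333) + (-1.1667)·(-1.1667) + (3.8333)·(3.8333) + (-2.1667)·(-2.1667)) / 5 = 34.8333/5 = 6.9667

S is symmetric (S[j,i] = S[i,j]). Assembling:

S = [[3.4667, -0.5333],
 [-0.5333, 6.9667]]


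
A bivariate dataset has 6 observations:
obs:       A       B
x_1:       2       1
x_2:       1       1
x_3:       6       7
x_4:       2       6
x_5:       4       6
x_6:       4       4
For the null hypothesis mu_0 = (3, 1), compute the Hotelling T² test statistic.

Step 1 — sample mean vector:
  mean(A) = (2 + 1 + 6 + 2 + 4 + 4) / 6 = 19/6 = 3.1667
  mean(B) = (1 + 1 + 7 + 6 + 6 + 4) / 6 = 25/6 = 4.1667
  x̄ = (3.1667, 4.1667),  deviation x̄ - mu_0 = (3.1667, 4.1667) - (3, 1) = (0.1667, 3.1667).

Step 2 — sample covariance matrix, S[i,j] = (1/(n-1)) · Σ_k (x_{k,i} - mean_i) · (x_{k,j} - mean_j), divisor n-1 = 5:
  S[A,A] = ((-1.1667)·(-1.1667) + (-2.1667)·(-2.1667) + (2.8333)·(2.8333) + (-1.1667)·(-1.1667) + (0.8333)·(0.8333) + (0.8333)·(0.8333)) / 5 = 16.8333/5 = 3.3667
  S[A,B] = ((-1.1667)·(-3.1667) + (-2.1667)·(-3.1667) + (2.8333)·(2.8333) + (-1.1667)·(1.8333) + (0.8333)·(1.8333) + (0.8333)·(-0.1667)) / 5 = 17.8333/5 = 3.5667
  S[B,B] = ((-3.1667)·(-3.1667) + (-3.1667)·(-3.1667) + (2.8333)·(2.8333) + (1.8333)·(1.8333) + (1.8333)·(1.8333) + (-0.1667)·(-0.1667)) / 5 = 34.8333/5 = 6.9667
  S = [[3.3667, 3.5667],
 [3.5667, 6.9667]].

Step 3 — invert S. det(S) = 3.3667·6.9667 - (3.5667)² = 10.7333.
  S^{-1} = (1/det) · [[d, -b], [-b, a]] = [[0.6491, -0.3323],
 [-0.3323, 0.3137]].

Step 4 — quadratic form (x̄ - mu_0)^T · S^{-1} · (x̄ - mu_0):
  S^{-1} · (x̄ - mu_0) = (-0.9441, 0.9379),
  (x̄ - mu_0)^T · [...] = (0.1667)·(-0.9441) + (3.1667)·(0.9379) = 2.8126.

Step 5 — scale by n: T² = 6 · 2.8126 = 16.8758.

T² ≈ 16.8758


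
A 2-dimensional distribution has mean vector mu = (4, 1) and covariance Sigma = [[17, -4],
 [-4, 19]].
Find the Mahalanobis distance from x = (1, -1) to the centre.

Step 1 — centre the observation: (x - mu) = (-3, -2).

Step 2 — invert Sigma. det(Sigma) = 17·19 - (-4)² = 307.
  Sigma^{-1} = (1/det) · [[d, -b], [-b, a]] = [[0.0619, 0.013],
 [0.013, 0.0554]].

Step 3 — form the quadratic (x - mu)^T · Sigma^{-1} · (x - mu):
  Sigma^{-1} · (x - mu) = (-0.2117, -0.1498).
  (x - mu)^T · [Sigma^{-1} · (x - mu)] = (-3)·(-0.2117) + (-2)·(-0.1498) = 0.9349.

Step 4 — take square root: d = √(0.9349) ≈ 0.9669.

d(x, mu) = √(0.9349) ≈ 0.9669


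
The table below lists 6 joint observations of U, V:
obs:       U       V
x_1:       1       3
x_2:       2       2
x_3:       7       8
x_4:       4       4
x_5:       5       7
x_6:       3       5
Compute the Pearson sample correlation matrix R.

Step 1 — column means:
  mean(U) = (1 + 2 + 7 + 4 + 5 + 3) / 6 = 22/6 = 3.6667
  mean(V) = (3 + 2 + 8 + 4 + 7 + 5) / 6 = 29/6 = 4.8333

Step 2 — sample variances and covariances s[i,j] = (1/(n-1)) · Σ_k (x_{k,i} - mean_i) · (x_{k,j} - mean_j), with n-1 = 5:
  s[U,U] = ((-2.6667)·(-2.6667) + (-1.6667)·(-1.6667) + (3.3333)·(3.3333) + (0.3333)·(0.3333) + (1.3333)·(1.3333) + (-0.6667)·(-0.6667)) / 5 = 23.3333/5 = 4.6667
  s[U,V] = ((-2.6667)·(-1.8333) + (-1.6667)·(-2.8333) + (3.3333)·(3.1667) + (0.3333)·(-0.8333) + (1.3333)·(2.1667) + (-0.6667)·(0.1667)) / 5 = 22.6667/5 = 4.5333
  s[V,V] = ((-1.8333)·(-1.8333) + (-2.8333)·(-2.8333) + (3.1667)·(3.1667) + (-0.8333)·(-0.8333) + (2.1667)·(2.1667) + (0.1667)·(0.1667)) / 5 = 26.8333/5 = 5.3667
  Sample standard deviations s_i = √(s[i,i]):
  s(U) = √(4.6667) = 2.1602
  s(V) = √(5.3667) = 2.3166

Step 3 — r_{ij} = s_{ij} / (s_i · s_j):
  r[U,U] = 1 (diagonal).
  r[U,V] = 4.5333 / (2.1602 · 2.3166) = 4.5333 / 5.0044 = 0.9059
  r[V,V] = 1 (diagonal).

R is symmetric with unit diagonal. Assembling:

R = [[1, 0.9059],
 [0.9059, 1]]


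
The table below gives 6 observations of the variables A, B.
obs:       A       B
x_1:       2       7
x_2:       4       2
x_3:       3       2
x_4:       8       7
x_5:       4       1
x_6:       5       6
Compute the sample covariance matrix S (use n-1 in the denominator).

Step 1 — column means:
  mean(A) = (2 + 4 + 3 + 8 + 4 + 5) / 6 = 26/6 = 4.3333
  mean(B) = (7 + 2 + 2 + 7 + 1 + 6) / 6 = 25/6 = 4.1667

Step 2 — sample covariance S[i,j] = (1/(n-1)) · Σ_k (x_{k,i} - mean_i) · (x_{k,j} - mean_j), with n-1 = 5.
  S[A,A] = ((-2.3333)·(-2.3333) + (-0.3333)·(-0.3333) + (-1.3333)·(-1.3333) + (3.6667)·(3.6667) + (-0.3333)·(-0.3333) + (0.6667)·(0.6667)) / 5 = 21.3333/5 = 4.2667
  S[A,B] = ((-2.3333)·(2.8333) + (-0.3333)·(-2.1667) + (-1.3333)·(-2.1667) + (3.6667)·(2.8333) + (-0.3333)·(-3.1667) + (0.6667)·(1.8333)) / 5 = 9.6667/5 = 1.9333
  S[B,B] = ((2.8333)·(2.8333) + (-2.1667)·(-2.1667) + (-2.1667)·(-2.1667) + (2.8333)·(2.8333) + (-3.1667)·(-3.1667) + (1.8333)·(1.8333)) / 5 = 38.8333/5 = 7.7667

S is symmetric (S[j,i] = S[i,j]). Assembling:

S = [[4.2667, 1.9333],
 [1.9333, 7.7667]]


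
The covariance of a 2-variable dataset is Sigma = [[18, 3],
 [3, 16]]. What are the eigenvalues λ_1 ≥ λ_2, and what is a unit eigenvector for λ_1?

Step 1 — characteristic polynomial of 2×2 Sigma:
  det(Sigma - λI) = λ² - trace · λ + det = 0.
  trace = 18 + 16 = 34, det = 18·16 - (3)² = 279.
Step 2 — discriminant:
  Δ = trace² - 4·det = 1156 - 1116 = 40.
Step 3 — eigenvalues:
  λ = (trace ± √Δ)/2 = (34 ± 6.3246)/2,
  λ_1 = 20.1623,  λ_2 = 13.8377.

Step 4 — unit eigenvector for λ_1: solve (Sigma - λ_1 I)v = 0. First row:
  (18 - 20.1623)·v_x + (3)·v_y = 0, i.e. (-2.1623)·v_x + (3)·v_y = 0,
  so v ∝ (b, λ_1 - a) = (3, 2.1623) = u.
  ||u|| = √((3)² + (2.1623)²) = √(13.6754) ≈ 3.698,
  v_1 = u/||u|| ≈ (0.8112, 0.5847) (||v_1|| = 1).

λ_1 = 20.1623,  λ_2 = 13.8377;  v_1 ≈ (0.8112, 0.5847)


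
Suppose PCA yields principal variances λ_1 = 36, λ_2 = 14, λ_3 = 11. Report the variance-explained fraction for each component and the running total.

Step 1 — total variance = trace(Sigma) = Σ λ_i = 36 + 14 + 11 = 61.

Step 2 — fraction explained by component i = λ_i / Σ λ:
  PC1: 36/61 = 0.5902
  PC2: 14/61 = 0.2295
  PC3: 11/61 = 0.1803

Step 3 — cumulative fraction after k components = (λ_1 + ... + λ_k) / Σ λ:
  k = 1: 36/61 = 0.5902
  k = 2: (36 + 14)/61 = 50/61 = 0.8197
  k = 3: (36 + 14 + 11)/61 = 61/61 = 1

Summary (fraction, with percent):

explained: PC1 0.5902 (59.02%), PC2 0.2295 (22.95%), PC3 0.1803 (18.03%);  cumulative: 0.5902, 0.8197, 1


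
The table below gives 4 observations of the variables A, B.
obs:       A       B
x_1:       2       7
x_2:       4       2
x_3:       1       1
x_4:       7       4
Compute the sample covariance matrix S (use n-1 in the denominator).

Step 1 — column means:
  mean(A) = (2 + 4 + 1 + 7) / 4 = 14/4 = 3.5
  mean(B) = (7 + 2 + 1 + 4) / 4 = 14/4 = 3.5

Step 2 — sample covariance S[i,j] = (1/(n-1)) · Σ_k (x_{k,i} - mean_i) · (x_{k,j} - mean_j), with n-1 = 3.
  S[A,A] = ((-1.5)·(-1.5) + (0.5)·(0.5) + (-2.5)·(-2.5) + (3.5)·(3.5)) / 3 = 21/3 = 7
  S[A,B] = ((-1.5)·(3.5) + (0.5)·(-1.5) + (-2.5)·(-2.5) + (3.5)·(0.5)) / 3 = 2/3 = 0.6667
  S[B,B] = ((3.5)·(3.5) + (-1.5)·(-1.5) + (-2.5)·(-2.5) + (0.5)·(0.5)) / 3 = 21/3 = 7

S is symmetric (S[j,i] = S[i,j]). Assembling:

S = [[7, 0.6667],
 [0.6667, 7]]


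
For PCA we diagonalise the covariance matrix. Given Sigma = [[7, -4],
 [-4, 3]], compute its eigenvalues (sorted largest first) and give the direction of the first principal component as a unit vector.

Step 1 — characteristic polynomial of 2×2 Sigma:
  det(Sigma - λI) = λ² - trace · λ + det = 0.
  trace = 7 + 3 = 10, det = 7·3 - (-4)² = 5.
Step 2 — discriminant:
  Δ = trace² - 4·det = 100 - 20 = 80.
Step 3 — eigenvalues:
  λ = (trace ± √Δ)/2 = (10 ± 8.9443)/2,
  λ_1 = 9.4721,  λ_2 = 0.5279.

Step 4 — unit eigenvector for λ_1: solve (Sigma - λ_1 I)v = 0. First row:
  (7 - 9.4721)·v_x + (-4)·v_y = 0, i.e. (-2.4721)·v_x + (-4)·v_y = 0,
  so v ∝ (b, λ_1 - a) = (-4, 2.4721); multiply by -1 so the first entry is positive: u = (4, -2.4721).
  ||u|| = √((4)² + (-2.4721)²) = √(22.1115) ≈ 4.7023,
  v_1 = u/||u|| ≈ (0.8507, -0.5257) (||v_1|| = 1).

λ_1 = 9.4721,  λ_2 = 0.5279;  v_1 ≈ (0.8507, -0.5257)


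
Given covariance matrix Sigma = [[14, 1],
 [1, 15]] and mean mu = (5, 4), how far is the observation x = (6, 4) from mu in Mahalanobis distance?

Step 1 — centre the observation: (x - mu) = (1, 0).

Step 2 — invert Sigma. det(Sigma) = 14·15 - (1)² = 209.
  Sigma^{-1} = (1/det) · [[d, -b], [-b, a]] = [[0.0718, -0.0048],
 [-0.0048, 0.067]].

Step 3 — form the quadratic (x - mu)^T · Sigma^{-1} · (x - mu):
  Sigma^{-1} · (x - mu) = (0.0718, -0.0048).
  (x - mu)^T · [Sigma^{-1} · (x - mu)] = (1)·(0.0718) + (0)·(-0.0048) = 0.0718.

Step 4 — take square root: d = √(0.0718) ≈ 0.2679.

d(x, mu) = √(0.0718) ≈ 0.2679


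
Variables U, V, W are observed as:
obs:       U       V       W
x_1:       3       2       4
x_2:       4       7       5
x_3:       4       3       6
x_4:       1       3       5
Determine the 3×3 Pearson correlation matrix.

Step 1 — column means:
  mean(U) = (3 + 4 + 4 + 1) / 4 = 12/4 = 3
  mean(V) = (2 + 7 + 3 + 3) / 4 = 15/4 = 3.75
  mean(W) = (4 + 5 + 6 + 5) / 4 = 20/4 = 5

Step 2 — sample variances and covariances s[i,j] = (1/(n-1)) · Σ_k (x_{k,i} - mean_i) · (x_{k,j} - mean_j), with n-1 = 3:
  s[U,U] = ((0)·(0) + (1)·(1) + (1)·(1) + (-2)·(-2)) / 3 = 6/3 = 2
  s[U,V] = ((0)·(-1.75) + (1)·(3.25) + (1)·(-0.75) + (-2)·(-0.75)) / 3 = 4/3 = 1.3333
  s[U,W] = ((0)·(-1) + (1)·(0) + (1)·(1) + (-2)·(0)) / 3 = 1/3 = 0.3333
  s[V,V] = ((-1.75)·(-1.75) + (3.25)·(3.25) + (-0.75)·(-0.75) + (-0.75)·(-0.75)) / 3 = 14.75/3 = 4.9167
  s[V,W] = ((-1.75)·(-1) + (3.25)·(0) + (-0.75)·(1) + (-0.75)·(0)) / 3 = 1/3 = 0.3333
  s[W,W] = ((-1)·(-1) + (0)·(0) + (1)·(1) + (0)·(0)) / 3 = 2/3 = 0.6667
  Sample standard deviations s_i = √(s[i,i]):
  s(U) = √(2) = 1.4142
  s(V) = √(4.9167) = 2.2174
  s(W) = √(0.6667) = 0.8165

Step 3 — r_{ij} = s_{ij} / (s_i · s_j):
  r[U,U] = 1 (diagonal).
  r[U,V] = 1.3333 / (1.4142 · 2.2174) = 1.3333 / 3.1358 = 0.4252
  r[U,W] = 0.3333 / (1.4142 · 0.8165) = 0.3333 / 1.1547 = 0.2887
  r[V,V] = 1 (diagonal).
  r[V,W] = 0.3333 / (2.2174 · 0.8165) = 0.3333 / 1.8105 = 0.1841
  r[W,W] = 1 (diagonal).

R is symmetric with unit diagonal. Assembling:

R = [[1, 0.4252, 0.2887],
 [0.4252, 1, 0.1841],
 [0.2887, 0.1841, 1]]


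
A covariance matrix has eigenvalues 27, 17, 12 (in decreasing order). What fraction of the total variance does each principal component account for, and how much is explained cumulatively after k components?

Step 1 — total variance = trace(Sigma) = Σ λ_i = 27 + 17 + 12 = 56.

Step 2 — fraction explained by component i = λ_i / Σ λ:
  PC1: 27/56 = 0.4821
  PC2: 17/56 = 0.3036
  PC3: 12/56 = 0.2143

Step 3 — cumulative fraction after k components = (λ_1 + ... + λ_k) / Σ λ:
  k = 1: 27/56 = 0.4821
  k = 2: (27 + 17)/56 = 44/56 = 0.7857
  k = 3: (27 + 17 + 12)/56 = 56/56 = 1

Summary (fraction, with percent):

explained: PC1 0.4821 (48.21%), PC2 0.3036 (30.36%), PC3 0.2143 (21.43%);  cumulative: 0.4821, 0.7857, 1


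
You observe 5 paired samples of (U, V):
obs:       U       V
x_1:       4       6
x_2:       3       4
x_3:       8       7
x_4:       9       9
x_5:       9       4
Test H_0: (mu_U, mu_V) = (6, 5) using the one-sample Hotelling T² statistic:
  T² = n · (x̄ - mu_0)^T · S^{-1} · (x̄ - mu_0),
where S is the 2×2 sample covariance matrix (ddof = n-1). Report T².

Step 1 — sample mean vector:
  mean(U) = (4 + 3 + 8 + 9 + 9) / 5 = 33/5 = 6.6
  mean(V) = (6 + 4 + 7 + 9 + 4) / 5 = 30/5 = 6
  x̄ = (6.6, 6),  deviation x̄ - mu_0 = (6.6, 6) - (6, 5) = (0.6, 1).

Step 2 — sample covariance matrix, S[i,j] = (1/(n-1)) · Σ_k (x_{k,i} - mean_i) · (x_{k,j} - mean_j), divisor n-1 = 4:
  S[U,U] = ((-2.6)·(-2.6) + (-3.6)·(-3.6) + (1.4)·(1.4) + (2.4)·(2.4) + (2.4)·(2.4)) / 4 = 33.2/4 = 8.3
  S[U,V] = ((-2.6)·(0) + (-3.6)·(-2) + (1.4)·(1) + (2.4)·(3) + (2.4)·(-2)) / 4 = 11/4 = 2.75
  S[V,V] = ((0)·(0) + (-2)·(-2) + (1)·(1) + (3)·(3) + (-2)·(-2)) / 4 = 18/4 = 4.5
  S = [[8.3, 2.75],
 [2.75, 4.5]].

Step 3 — invert S. det(S) = 8.3·4.5 - (2.75)² = 29.7875.
  S^{-1} = (1/det) · [[d, -b], [-b, a]] = [[0.1511, -0.0923],
 [-0.0923, 0.2786]].

Step 4 — quadratic form (x̄ - mu_0)^T · S^{-1} · (x̄ - mu_0):
  S^{-1} · (x̄ - mu_0) = (-0.0017, 0.2232),
  (x̄ - mu_0)^T · [...] = (0.6)·(-0.0017) + (1)·(0.2232) = 0.2222.

Step 5 — scale by n: T² = 5 · 0.2222 = 1.1112.

T² ≈ 1.1112


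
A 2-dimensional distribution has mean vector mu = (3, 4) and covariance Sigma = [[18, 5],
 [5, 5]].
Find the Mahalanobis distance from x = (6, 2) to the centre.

Step 1 — centre the observation: (x - mu) = (3, -2).

Step 2 — invert Sigma. det(Sigma) = 18·5 - (5)² = 65.
  Sigma^{-1} = (1/det) · [[d, -b], [-b, a]] = [[0.0769, -0.0769],
 [-0.0769, 0.2769]].

Step 3 — form the quadratic (x - mu)^T · Sigma^{-1} · (x - mu):
  Sigma^{-1} · (x - mu) = (0.3846, -0.7846).
  (x - mu)^T · [Sigma^{-1} · (x - mu)] = (3)·(0.3846) + (-2)·(-0.7846) = 2.7231.

Step 4 — take square root: d = √(2.7231) ≈ 1.6502.

d(x, mu) = √(2.7231) ≈ 1.6502


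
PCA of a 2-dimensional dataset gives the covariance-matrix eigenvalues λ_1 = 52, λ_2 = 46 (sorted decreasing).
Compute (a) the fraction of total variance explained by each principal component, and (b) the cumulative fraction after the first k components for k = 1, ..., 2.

Step 1 — total variance = trace(Sigma) = Σ λ_i = 52 + 46 = 98.

Step 2 — fraction explained by component i = λ_i / Σ λ:
  PC1: 52/98 = 0.5306
  PC2: 46/98 = 0.4694

Step 3 — cumulative fraction after k components = (λ_1 + ... + λ_k) / Σ λ:
  k = 1: 52/98 = 0.5306
  k = 2: (52 + 46)/98 = 98/98 = 1

Summary (fraction, with percent):

explained: PC1 0.5306 (53.06%), PC2 0.4694 (46.94%);  cumulative: 0.5306, 1


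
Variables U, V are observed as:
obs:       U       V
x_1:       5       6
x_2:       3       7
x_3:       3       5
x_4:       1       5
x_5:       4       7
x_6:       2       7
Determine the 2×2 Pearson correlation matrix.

Step 1 — column means:
  mean(U) = (5 + 3 + 3 + 1 + 4 + 2) / 6 = 18/6 = 3
  mean(V) = (6 + 7 + 5 + 5 + 7 + 7) / 6 = 37/6 = 6.1667

Step 2 — sample variances and covariances s[i,j] = (1/(n-1)) · Σ_k (x_{k,i} - mean_i) · (x_{k,j} - mean_j), with n-1 = 5:
  s[U,U] = ((2)·(2) + (0)·(0) + (0)·(0) + (-2)·(-2) + (1)·(1) + (-1)·(-1)) / 5 = 10/5 = 2
  s[U,V] = ((2)·(-0.1667) + (0)·(0.8333) + (0)·(-1.1667) + (-2)·(-1.1667) + (1)·(0.8333) + (-1)·(0.8333)) / 5 = 2/5 = 0.4
  s[V,V] = ((-0.1667)·(-0.1667) + (0.8333)·(0.8333) + (-1.1667)·(-1.1667) + (-1.1667)·(-1.1667) + (0.8333)·(0.8333) + (0.8333)·(0.8333)) / 5 = 4.8333/5 = 0.9667
  Sample standard deviations s_i = √(s[i,i]):
  s(U) = √(2) = 1.4142
  s(V) = √(0.9667) = 0.9832

Step 3 — r_{ij} = s_{ij} / (s_i · s_j):
  r[U,U] = 1 (diagonal).
  r[U,V] = 0.4 / (1.4142 · 0.9832) = 0.4 / 1.3904 = 0.2877
  r[V,V] = 1 (diagonal).

R is symmetric with unit diagonal. Assembling:

R = [[1, 0.2877],
 [0.2877, 1]]


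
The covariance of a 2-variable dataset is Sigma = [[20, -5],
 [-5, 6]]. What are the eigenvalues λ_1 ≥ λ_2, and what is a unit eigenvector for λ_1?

Step 1 — characteristic polynomial of 2×2 Sigma:
  det(Sigma - λI) = λ² - trace · λ + det = 0.
  trace = 20 + 6 = 26, det = 20·6 - (-5)² = 95.
Step 2 — discriminant:
  Δ = trace² - 4·det = 676 - 380 = 296.
Step 3 — eigenvalues:
  λ = (trace ± √Δ)/2 = (26 ± 17.2047)/2,
  λ_1 = 21.6023,  λ_2 = 4.3977.

Step 4 — unit eigenvector for λ_1: solve (Sigma - λ_1 I)v = 0. First row:
  (20 - 21.6023)·v_x + (-5)·v_y = 0, i.e. (-1.6023)·v_x + (-5)·v_y = 0,
  so v ∝ (b, λ_1 - a) = (-5, 1.6023); multiply by -1 so the first entry is positive: u = (5, -1.6023).
  ||u|| = √((5)² + (-1.6023)²) = √(27.5674) ≈ 5.2505,
  v_1 = u/||u|| ≈ (0.9523, -0.3052) (||v_1|| = 1).

λ_1 = 21.6023,  λ_2 = 4.3977;  v_1 ≈ (0.9523, -0.3052)


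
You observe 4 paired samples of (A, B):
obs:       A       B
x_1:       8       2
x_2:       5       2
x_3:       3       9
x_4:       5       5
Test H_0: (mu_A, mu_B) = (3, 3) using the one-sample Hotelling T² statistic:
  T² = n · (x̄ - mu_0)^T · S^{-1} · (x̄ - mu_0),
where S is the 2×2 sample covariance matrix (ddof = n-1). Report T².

Step 1 — sample mean vector:
  mean(A) = (8 + 5 + 3 + 5) / 4 = 21/4 = 5.25
  mean(B) = (2 + 2 + 9 + 5) / 4 = 18/4 = 4.5
  x̄ = (5.25, 4.5),  deviation x̄ - mu_0 = (5.25, 4.5) - (3, 3) = (2.25, 1.5).

Step 2 — sample covariance matrix, S[i,j] = (1/(n-1)) · Σ_k (x_{k,i} - mean_i) · (x_{k,j} - mean_j), divisor n-1 = 3:
  S[A,A] = ((2.75)·(2.75) + (-0.25)·(-0.25) + (-2.25)·(-2.25) + (-0.25)·(-0.25)) / 3 = 12.75/3 = 4.25
  S[A,B] = ((2.75)·(-2.5) + (-0.25)·(-2.5) + (-2.25)·(4.5) + (-0.25)·(0.5)) / 3 = -16.5/3 = -5.5
  S[B,B] = ((-2.5)·(-2.5) + (-2.5)·(-2.5) + (4.5)·(4.5) + (0.5)·(0.5)) / 3 = 33/3 = 11
  S = [[4.25, -5.5],
 [-5.5, 11]].

Step 3 — invert S. det(S) = 4.25·11 - (-5.5)² = 16.5.
  S^{-1} = (1/det) · [[d, -b], [-b, a]] = [[0.6667, 0.3333],
 [0.3333, 0.2576]].

Step 4 — quadratic form (x̄ - mu_0)^T · S^{-1} · (x̄ - mu_0):
  S^{-1} · (x̄ - mu_0) = (2, 1.1364),
  (x̄ - mu_0)^T · [...] = (2.25)·(2) + (1.5)·(1.1364) = 6.2045.

Step 5 — scale by n: T² = 4 · 6.2045 = 24.8182.

T² ≈ 24.8182


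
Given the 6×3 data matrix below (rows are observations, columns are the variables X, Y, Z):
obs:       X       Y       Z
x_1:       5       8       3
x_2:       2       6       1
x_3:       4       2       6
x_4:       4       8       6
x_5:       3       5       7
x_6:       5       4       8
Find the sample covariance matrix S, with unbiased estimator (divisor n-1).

Step 1 — column means:
  mean(X) = (5 + 2 + 4 + 4 + 3 + 5) / 6 = 23/6 = 3.8333
  mean(Y) = (8 + 6 + 2 + 8 + 5 + 4) / 6 = 33/6 = 5.5
  mean(Z) = (3 + 1 + 6 + 6 + 7 + 8) / 6 = 31/6 = 5.1667

Step 2 — sample covariance S[i,j] = (1/(n-1)) · Σ_k (x_{k,i} - mean_i) · (x_{k,j} - mean_j), with n-1 = 5.
  S[X,X] = ((1.1667)·(1.1667) + (-1.8333)·(-1.8333) + (0.1667)·(0.1667) + (0.1667)·(0.1667) + (-0.8333)·(-0.8333) + (1.1667)·(1.1667)) / 5 = 6.8333/5 = 1.3667
  S[X,Y] = ((1.1667)·(2.5) + (-1.8333)·(0.5) + (0.1667)·(-3.5) + (0.1667)·(2.5) + (-0.8333)·(-0.5) + (1.1667)·(-1.5)) / 5 = 0.5/5 = 0.1
  S[X,Z] = ((1.1667)·(-2.1667) + (-1.8333)·(-4.1667) + (0.1667)·(0.8333) + (0.1667)·(0.8333) + (-0.8333)·(1.8333) + (1.1667)·(2.8333)) / 5 = 7.1667/5 = 1.4333
  S[Y,Y] = ((2.5)·(2.5) + (0.5)·(0.5) + (-3.5)·(-3.5) + (2.5)·(2.5) + (-0.5)·(-0.5) + (-1.5)·(-1.5)) / 5 = 27.5/5 = 5.5
  S[Y,Z] = ((2.5)·(-2.1667) + (0.5)·(-4.1667) + (-3.5)·(0.8333) + (2.5)·(0.8333) + (-0.5)·(1.8333) + (-1.5)·(2.8333)) / 5 = -13.5/5 = -2.7
  S[Z,Z] = ((-2.1667)·(-2.1667) + (-4.1667)·(-4.1667) + (0.8333)·(0.8333) + (0.8333)·(0.8333) + (1.8333)·(1.8333) + (2.8333)·(2.8333)) / 5 = 34.8333/5 = 6.9667

S is symmetric (S[j,i] = S[i,j]). Assembling:

S = [[1.3667, 0.1, 1.4333],
 [0.1, 5.5, -2.7],
 [1.4333, -2.7, 6.9667]]


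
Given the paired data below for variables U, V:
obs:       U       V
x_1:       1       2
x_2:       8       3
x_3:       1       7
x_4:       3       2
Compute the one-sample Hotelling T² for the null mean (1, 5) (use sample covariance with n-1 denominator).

Step 1 — sample mean vector:
  mean(U) = (1 + 8 + 1 + 3) / 4 = 13/4 = 3.25
  mean(V) = (2 + 3 + 7 + 2) / 4 = 14/4 = 3.5
  x̄ = (3.25, 3.5),  deviation x̄ - mu_0 = (3.25, 3.5) - (1, 5) = (2.25, -1.5).

Step 2 — sample covariance matrix, S[i,j] = (1/(n-1)) · Σ_k (x_{k,i} - mean_i) · (x_{k,j} - mean_j), divisor n-1 = 3:
  S[U,U] = ((-2.25)·(-2.25) + (4.75)·(4.75) + (-2.25)·(-2.25) + (-0.25)·(-0.25)) / 3 = 32.75/3 = 10.9167
  S[U,V] = ((-2.25)·(-1.5) + (4.75)·(-0.5) + (-2.25)·(3.5) + (-0.25)·(-1.5)) / 3 = -6.5/3 = -2.1667
  S[V,V] = ((-1.5)·(-1.5) + (-0.5)·(-0.5) + (3.5)·(3.5) + (-1.5)·(-1.5)) / 3 = 17/3 = 5.6667
  S = [[10.9167, -2.1667],
 [-2.1667, 5.6667]].

Step 3 — invert S. det(S) = 10.9167·5.6667 - (-2.1667)² = 57.1667.
  S^{-1} = (1/det) · [[d, -b], [-b, a]] = [[0.0991, 0.0379],
 [0.0379, 0.191]].

Step 4 — quadratic form (x̄ - mu_0)^T · S^{-1} · (x̄ - mu_0):
  S^{-1} · (x̄ - mu_0) = (0.1662, -0.2012),
  (x̄ - mu_0)^T · [...] = (2.25)·(0.1662) + (-1.5)·(-0.2012) = 0.6757.

Step 5 — scale by n: T² = 4 · 0.6757 = 2.7026.

T² ≈ 2.7026


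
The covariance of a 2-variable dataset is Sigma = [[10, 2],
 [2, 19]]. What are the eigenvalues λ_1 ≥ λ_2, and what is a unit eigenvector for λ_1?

Step 1 — characteristic polynomial of 2×2 Sigma:
  det(Sigma - λI) = λ² - trace · λ + det = 0.
  trace = 10 + 19 = 29, det = 10·19 - (2)² = 186.
Step 2 — discriminant:
  Δ = trace² - 4·det = 841 - 744 = 97.
Step 3 — eigenvalues:
  λ = (trace ± √Δ)/2 = (29 ± 9.8489)/2,
  λ_1 = 19.4244,  λ_2 = 9.5756.

Step 4 — unit eigenvector for λ_1: solve (Sigma - λ_1 I)v = 0. First row:
  (10 - 19.4244)·v_x + (2)·v_y = 0, i.e. (-9.4244)·v_x + (2)·v_y = 0,
  so v ∝ (b, λ_1 - a) = (2, 9.4244) = u.
  ||u|| = √((2)² + (9.4244)²) = √(92.8199) ≈ 9.6343,
  v_1 = u/||u|| ≈ (0.2076, 0.9782) (||v_1|| = 1).

λ_1 = 19.4244,  λ_2 = 9.5756;  v_1 ≈ (0.2076, 0.9782)


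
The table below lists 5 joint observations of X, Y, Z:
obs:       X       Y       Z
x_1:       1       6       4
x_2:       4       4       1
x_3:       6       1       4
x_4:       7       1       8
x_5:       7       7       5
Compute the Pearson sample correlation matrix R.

Step 1 — column means:
  mean(X) = (1 + 4 + 6 + 7 + 7) / 5 = 25/5 = 5
  mean(Y) = (6 + 4 + 1 + 1 + 7) / 5 = 19/5 = 3.8
  mean(Z) = (4 + 1 + 4 + 8 + 5) / 5 = 22/5 = 4.4

Step 2 — sample variances and covariances s[i,j] = (1/(n-1)) · Σ_k (x_{k,i} - mean_i) · (x_{k,j} - mean_j), with n-1 = 4:
  s[X,X] = ((-4)·(-4) + (-1)·(-1) + (1)·(1) + (2)·(2) + (2)·(2)) / 4 = 26/4 = 6.5
  s[X,Y] = ((-4)·(2.2) + (-1)·(0.2) + (1)·(-2.8) + (2)·(-2.8) + (2)·(3.2)) / 4 = -11/4 = -2.75
  s[X,Z] = ((-4)·(-0.4) + (-1)·(-3.4) + (1)·(-0.4) + (2)·(3.6) + (2)·(0.6)) / 4 = 13/4 = 3.25
  s[Y,Y] = ((2.2)·(2.2) + (0.2)·(0.2) + (-2.8)·(-2.8) + (-2.8)·(-2.8) + (3.2)·(3.2)) / 4 = 30.8/4 = 7.7
  s[Y,Z] = ((2.2)·(-0.4) + (0.2)·(-3.4) + (-2.8)·(-0.4) + (-2.8)·(3.6) + (3.2)·(0.6)) / 4 = -8.6/4 = -2.15
  s[Z,Z] = ((-0.4)·(-0.4) + (-3.4)·(-3.4) + (-0.4)·(-0.4) + (3.6)·(3.6) + (0.6)·(0.6)) / 4 = 25.2/4 = 6.3
  Sample standard deviations s_i = √(s[i,i]):
  s(X) = √(6.5) = 2.5495
  s(Y) = √(7.7) = 2.7749
  s(Z) = √(6.3) = 2.51

Step 3 — r_{ij} = s_{ij} / (s_i · s_j):
  r[X,X] = 1 (diagonal).
  r[X,Y] = -2.75 / (2.5495 · 2.7749) = -2.75 / 7.0746 = -0.3887
  r[X,Z] = 3.25 / (2.5495 · 2.51) = 3.25 / 6.3992 = 0.5079
  r[Y,Y] = 1 (diagonal).
  r[Y,Z] = -2.15 / (2.7749 · 2.51) = -2.15 / 6.9649 = -0.3087
  r[Z,Z] = 1 (diagonal).

R is symmetric with unit diagonal. Assembling:

R = [[1, -0.3887, 0.5079],
 [-0.3887, 1, -0.3087],
 [0.5079, -0.3087, 1]]


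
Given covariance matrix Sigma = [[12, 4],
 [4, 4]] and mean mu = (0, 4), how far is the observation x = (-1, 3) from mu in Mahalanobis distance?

Step 1 — centre the observation: (x - mu) = (-1, -1).

Step 2 — invert Sigma. det(Sigma) = 12·4 - (4)² = 32.
  Sigma^{-1} = (1/det) · [[d, -b], [-b, a]] = [[0.125, -0.125],
 [-0.125, 0.375]].

Step 3 — form the quadratic (x - mu)^T · Sigma^{-1} · (x - mu):
  Sigma^{-1} · (x - mu) = (0, -0.25).
  (x - mu)^T · [Sigma^{-1} · (x - mu)] = (-1)·(0) + (-1)·(-0.25) = 0.25.

Step 4 — take square root: d = √(0.25) ≈ 0.5.

d(x, mu) = √(0.25) ≈ 0.5


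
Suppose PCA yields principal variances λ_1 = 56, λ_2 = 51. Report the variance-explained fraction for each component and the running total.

Step 1 — total variance = trace(Sigma) = Σ λ_i = 56 + 51 = 107.

Step 2 — fraction explained by component i = λ_i / Σ λ:
  PC1: 56/107 = 0.5234
  PC2: 51/107 = 0.4766

Step 3 — cumulative fraction after k components = (λ_1 + ... + λ_k) / Σ λ:
  k = 1: 56/107 = 0.5234
  k = 2: (56 + 51)/107 = 107/107 = 1

Summary (fraction, with percent):

explained: PC1 0.5234 (52.34%), PC2 0.4766 (47.66%);  cumulative: 0.5234, 1


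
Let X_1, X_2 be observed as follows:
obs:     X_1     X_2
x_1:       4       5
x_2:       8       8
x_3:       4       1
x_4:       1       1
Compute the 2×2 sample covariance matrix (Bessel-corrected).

Step 1 — column means:
  mean(X_1) = (4 + 8 + 4 + 1) / 4 = 17/4 = 4.25
  mean(X_2) = (5 + 8 + 1 + 1) / 4 = 15/4 = 3.75

Step 2 — sample covariance S[i,j] = (1/(n-1)) · Σ_k (x_{k,i} - mean_i) · (x_{k,j} - mean_j), with n-1 = 3.
  S[X_1,X_1] = ((-0.25)·(-0.25) + (3.75)·(3.75) + (-0.25)·(-0.25) + (-3.25)·(-3.25)) / 3 = 24.75/3 = 8.25
  S[X_1,X_2] = ((-0.25)·(1.25) + (3.75)·(4.25) + (-0.25)·(-2.75) + (-3.25)·(-2.75)) / 3 = 25.25/3 = 8.4167
  S[X_2,X_2] = ((1.25)·(1.25) + (4.25)·(4.25) + (-2.75)·(-2.75) + (-2.75)·(-2.75)) / 3 = 34.75/3 = 11.5833

S is symmetric (S[j,i] = S[i,j]). Assembling:

S = [[8.25, 8.4167],
 [8.4167, 11.5833]]


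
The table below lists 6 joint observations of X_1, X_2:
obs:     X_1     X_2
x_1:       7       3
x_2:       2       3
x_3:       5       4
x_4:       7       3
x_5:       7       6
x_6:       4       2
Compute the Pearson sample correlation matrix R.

Step 1 — column means:
  mean(X_1) = (7 + 2 + 5 + 7 + 7 + 4) / 6 = 32/6 = 5.3333
  mean(X_2) = (3 + 3 + 4 + 3 + 6 + 2) / 6 = 21/6 = 3.5

Step 2 — sample variances and covariances s[i,j] = (1/(n-1)) · Σ_k (x_{k,i} - mean_i) · (x_{k,j} - mean_j), with n-1 = 5:
  s[X_1,X_1] = ((1.6667)·(1.6667) + (-3.3333)·(-3.3333) + (-0.3333)·(-0.3333) + (1.6667)·(1.6667) + (1.6667)·(1.6667) + (-1.3333)·(-1.3333)) / 5 = 21.3333/5 = 4.2667
  s[X_1,X_2] = ((1.6667)·(-0.5) + (-3.3333)·(-0.5) + (-0.3333)·(0.5) + (1.6667)·(-0.5) + (1.6667)·(2.5) + (-1.3333)·(-1.5)) / 5 = 6/5 = 1.2
  s[X_2,X_2] = ((-0.5)·(-0.5) + (-0.5)·(-0.5) + (0.5)·(0.5) + (-0.5)·(-0.5) + (2.5)·(2.5) + (-1.5)·(-1.5)) / 5 = 9.5/5 = 1.9
  Sample standard deviations s_i = √(s[i,i]):
  s(X_1) = √(4.2667) = 2.0656
  s(X_2) = √(1.9) = 1.3784

Step 3 — r_{ij} = s_{ij} / (s_i · s_j):
  r[X_1,X_1] = 1 (diagonal).
  r[X_1,X_2] = 1.2 / (2.0656 · 1.3784) = 1.2 / 2.8472 = 0.4215
  r[X_2,X_2] = 1 (diagonal).

R is symmetric with unit diagonal. Assembling:

R = [[1, 0.4215],
 [0.4215, 1]]


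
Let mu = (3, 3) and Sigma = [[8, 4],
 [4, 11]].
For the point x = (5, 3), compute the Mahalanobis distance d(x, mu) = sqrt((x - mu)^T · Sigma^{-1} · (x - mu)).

Step 1 — centre the observation: (x - mu) = (2, 0).

Step 2 — invert Sigma. det(Sigma) = 8·11 - (4)² = 72.
  Sigma^{-1} = (1/det) · [[d, -b], [-b, a]] = [[0.1528, -0.0556],
 [-0.0556, 0.1111]].

Step 3 — form the quadratic (x - mu)^T · Sigma^{-1} · (x - mu):
  Sigma^{-1} · (x - mu) = (0.3056, -0.1111).
  (x - mu)^T · [Sigma^{-1} · (x - mu)] = (2)·(0.3056) + (0)·(-0.1111) = 0.6111.

Step 4 — take square root: d = √(0.6111) ≈ 0.7817.

d(x, mu) = √(0.6111) ≈ 0.7817
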